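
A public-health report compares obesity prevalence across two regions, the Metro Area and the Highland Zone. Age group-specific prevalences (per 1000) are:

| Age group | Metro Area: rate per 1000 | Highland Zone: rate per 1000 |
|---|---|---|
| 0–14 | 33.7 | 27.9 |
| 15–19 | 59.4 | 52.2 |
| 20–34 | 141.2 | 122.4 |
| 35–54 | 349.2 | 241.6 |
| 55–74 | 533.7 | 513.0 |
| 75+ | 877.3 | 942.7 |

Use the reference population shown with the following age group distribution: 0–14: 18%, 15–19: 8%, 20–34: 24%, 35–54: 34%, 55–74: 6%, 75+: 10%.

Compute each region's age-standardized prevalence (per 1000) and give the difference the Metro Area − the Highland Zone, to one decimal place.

37.4

Standard weights: 0.18, 0.08, 0.24, 0.34, 0.06, 0.10.
The Metro Area: 0.1800×33.7 + 0.0800×59.4 + 0.2400×141.2 + 0.3400×349.2 + 0.0600×533.7 + 0.1000×877.3 = 283.1860 per 1000.
The Highland Zone: 0.1800×27.9 + 0.0800×52.2 + 0.2400×122.4 + 0.3400×241.6 + 0.0600×513.0 + 0.1000×942.7 = 245.7680 per 1000.
Difference = 283.1860 − 245.7680 = 37.4180.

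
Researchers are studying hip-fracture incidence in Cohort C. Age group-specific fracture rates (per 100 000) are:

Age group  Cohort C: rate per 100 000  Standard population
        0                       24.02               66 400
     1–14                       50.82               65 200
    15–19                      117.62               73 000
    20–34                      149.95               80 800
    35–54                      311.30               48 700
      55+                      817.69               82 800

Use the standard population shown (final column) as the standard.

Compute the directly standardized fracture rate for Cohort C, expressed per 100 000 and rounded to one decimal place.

Standard total = 416 900; weights = 0.1593, 0.1564, 0.1751, 0.1938, 0.1168, 0.1986.
Standardized rate: 0.1593×24.02 + 0.1564×50.82 + 0.1751×117.62 + 0.1938×149.95 + 0.1168×311.30 + 0.1986×817.69 = 260.1959 per 100 000.

260.2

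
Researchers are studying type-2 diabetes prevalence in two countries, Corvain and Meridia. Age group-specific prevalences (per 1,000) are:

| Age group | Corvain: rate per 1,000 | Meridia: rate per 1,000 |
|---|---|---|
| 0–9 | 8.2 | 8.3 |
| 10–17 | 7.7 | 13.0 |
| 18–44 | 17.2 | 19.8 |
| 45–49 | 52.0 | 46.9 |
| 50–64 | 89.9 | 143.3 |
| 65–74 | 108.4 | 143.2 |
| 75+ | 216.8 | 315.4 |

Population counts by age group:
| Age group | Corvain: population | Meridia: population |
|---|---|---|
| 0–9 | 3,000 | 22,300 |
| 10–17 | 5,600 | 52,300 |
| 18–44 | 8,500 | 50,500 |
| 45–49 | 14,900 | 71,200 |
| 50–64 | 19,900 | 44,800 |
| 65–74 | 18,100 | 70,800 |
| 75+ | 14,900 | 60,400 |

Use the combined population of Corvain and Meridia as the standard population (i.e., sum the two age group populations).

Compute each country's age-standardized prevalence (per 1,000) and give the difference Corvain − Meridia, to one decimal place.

-30.6

Combined standard total = 457,200; weights = 0.0553, 0.1266, 0.1290, 0.1883, 0.1415, 0.1944, 0.1647.
Corvain: 0.0553×8.2 + 0.1266×7.7 + 0.1290×17.2 + 0.1883×52.0 + 0.1415×89.9 + 0.1944×108.4 + 0.1647×216.8 = 82.9476 per 1,000.
Meridia: 0.0553×8.3 + 0.1266×13.0 + 0.1290×19.8 + 0.1883×46.9 + 0.1415×143.3 + 0.1944×143.2 + 0.1647×315.4 = 113.5621 per 1,000.
Difference = 82.9476 − 113.5621 = -30.6145.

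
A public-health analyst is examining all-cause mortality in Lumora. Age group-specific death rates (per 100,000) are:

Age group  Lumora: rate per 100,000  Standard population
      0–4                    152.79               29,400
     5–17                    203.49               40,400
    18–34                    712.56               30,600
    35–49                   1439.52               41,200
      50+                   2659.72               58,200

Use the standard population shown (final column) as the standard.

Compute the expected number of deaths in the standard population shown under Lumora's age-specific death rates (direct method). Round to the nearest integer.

2486

Expected deaths = Σ (standard pop × age-specific rate ÷ 100,000)
= 29,400×152.79/100,000 + 40,400×203.49/100,000 + 30,600×712.56/100,000 + 41,200×1439.52/100,000 + 58,200×2659.72/100,000
= 44.92 + 82.21 + 218.04 + 593.08 + 1547.96 = 2486.21.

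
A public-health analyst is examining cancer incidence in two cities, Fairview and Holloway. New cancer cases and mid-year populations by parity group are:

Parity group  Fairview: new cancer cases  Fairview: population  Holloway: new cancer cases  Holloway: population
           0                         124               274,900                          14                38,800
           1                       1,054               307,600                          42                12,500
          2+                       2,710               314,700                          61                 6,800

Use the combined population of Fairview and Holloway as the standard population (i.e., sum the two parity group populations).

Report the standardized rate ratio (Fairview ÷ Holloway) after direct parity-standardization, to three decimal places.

0.984

Parity-specific rates per 100,000 for Fairview: 45.11, 342.65, 861.14.
For Holloway: 36.08, 336.00, 897.06.
Combined standard total = 955,300; weights = 0.3284, 0.3351, 0.3365.
Fairview: 0.3284×45.11 + 0.3351×342.65 + 0.3365×861.14 = 419.4379 per 100,000.
Holloway: 0.3284×36.08 + 0.3351×336.00 + 0.3365×897.06 = 426.3342 per 100,000.
Ratio = 419.4379 ÷ 426.3342 = 0.98382.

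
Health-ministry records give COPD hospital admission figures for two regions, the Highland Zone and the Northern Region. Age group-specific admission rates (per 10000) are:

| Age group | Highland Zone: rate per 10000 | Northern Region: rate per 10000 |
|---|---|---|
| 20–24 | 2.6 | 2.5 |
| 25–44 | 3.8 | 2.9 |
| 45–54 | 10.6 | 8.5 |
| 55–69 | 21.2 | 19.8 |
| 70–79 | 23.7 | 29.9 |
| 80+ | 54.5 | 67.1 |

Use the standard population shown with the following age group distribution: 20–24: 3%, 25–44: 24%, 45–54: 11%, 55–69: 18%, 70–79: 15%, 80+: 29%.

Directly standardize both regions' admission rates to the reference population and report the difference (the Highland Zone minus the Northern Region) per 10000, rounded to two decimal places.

Standard weights: 0.03, 0.24, 0.11, 0.18, 0.15, 0.29.
The Highland Zone: 0.0300×2.6 + 0.2400×3.8 + 0.1100×10.6 + 0.1800×21.2 + 0.1500×23.7 + 0.2900×54.5 = 25.3320 per 10000.
The Northern Region: 0.0300×2.5 + 0.2400×2.9 + 0.1100×8.5 + 0.1800×19.8 + 0.1500×29.9 + 0.2900×67.1 = 29.2140 per 10000.
Difference = 25.3320 − 29.2140 = -3.8820.

-3.88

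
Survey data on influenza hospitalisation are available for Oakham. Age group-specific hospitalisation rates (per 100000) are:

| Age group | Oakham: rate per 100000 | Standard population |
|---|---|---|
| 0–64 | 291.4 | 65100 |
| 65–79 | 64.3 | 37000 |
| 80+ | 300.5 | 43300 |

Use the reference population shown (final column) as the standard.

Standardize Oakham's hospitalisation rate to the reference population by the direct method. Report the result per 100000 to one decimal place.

236.3

Standard total = 145400; weights = 0.4477, 0.2545, 0.2978.
Standardized rate: 0.4477×291.4 + 0.2545×64.3 + 0.2978×300.5 = 236.3197 per 100000.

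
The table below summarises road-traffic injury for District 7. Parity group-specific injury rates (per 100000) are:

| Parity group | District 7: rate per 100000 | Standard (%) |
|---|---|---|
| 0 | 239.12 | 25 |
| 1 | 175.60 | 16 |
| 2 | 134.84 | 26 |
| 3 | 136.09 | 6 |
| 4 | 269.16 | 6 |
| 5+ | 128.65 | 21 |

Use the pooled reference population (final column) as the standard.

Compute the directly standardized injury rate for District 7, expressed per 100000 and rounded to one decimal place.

Standard weights: 0.25, 0.16, 0.26, 0.06, 0.06, 0.21.
Standardized rate: 0.2500×239.12 + 0.1600×175.60 + 0.2600×134.84 + 0.0600×136.09 + 0.0600×269.16 + 0.2100×128.65 = 174.2659 per 100000.

174.3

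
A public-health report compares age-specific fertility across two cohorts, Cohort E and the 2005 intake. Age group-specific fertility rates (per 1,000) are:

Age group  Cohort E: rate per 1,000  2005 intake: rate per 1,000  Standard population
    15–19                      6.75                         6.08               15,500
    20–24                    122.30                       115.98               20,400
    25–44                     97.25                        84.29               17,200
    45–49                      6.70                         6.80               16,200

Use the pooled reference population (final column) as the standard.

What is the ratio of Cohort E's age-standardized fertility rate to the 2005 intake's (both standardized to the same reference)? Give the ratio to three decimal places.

1.090

Standard total = 69,300; weights = 0.2237, 0.2944, 0.2482, 0.2338.
Cohort E: 0.2237×6.75 + 0.2944×122.30 + 0.2482×97.25 + 0.2338×6.70 = 63.2148 per 1,000.
The 2005 intake: 0.2237×6.08 + 0.2944×115.98 + 0.2482×84.29 + 0.2338×6.80 = 58.0113 per 1,000.
Ratio = 63.2148 ÷ 58.0113 = 1.08970.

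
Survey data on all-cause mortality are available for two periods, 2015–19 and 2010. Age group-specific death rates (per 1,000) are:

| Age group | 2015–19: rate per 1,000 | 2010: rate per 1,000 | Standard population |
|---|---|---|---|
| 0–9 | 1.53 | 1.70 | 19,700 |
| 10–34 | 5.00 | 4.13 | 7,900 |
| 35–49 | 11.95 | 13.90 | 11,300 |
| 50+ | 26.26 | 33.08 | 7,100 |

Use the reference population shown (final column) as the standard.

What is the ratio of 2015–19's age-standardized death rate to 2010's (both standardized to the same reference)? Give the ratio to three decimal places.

0.854

Standard total = 46,000; weights = 0.4283, 0.1717, 0.2457, 0.1543.
2015–19: 0.4283×1.53 + 0.1717×5.00 + 0.2457×11.95 + 0.1543×26.26 = 8.5027 per 1,000.
2010: 0.4283×1.70 + 0.1717×4.13 + 0.2457×13.90 + 0.1543×33.08 = 9.9577 per 1,000.
Ratio = 8.5027 ÷ 9.9577 = 0.85388.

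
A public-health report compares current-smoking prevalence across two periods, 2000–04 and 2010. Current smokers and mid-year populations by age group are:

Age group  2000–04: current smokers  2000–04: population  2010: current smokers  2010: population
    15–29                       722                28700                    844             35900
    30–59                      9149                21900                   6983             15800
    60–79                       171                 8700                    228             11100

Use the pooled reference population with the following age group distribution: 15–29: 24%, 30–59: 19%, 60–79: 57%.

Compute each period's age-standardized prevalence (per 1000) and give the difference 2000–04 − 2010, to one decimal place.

-4.7

Age-specific rates per 1000 for 2000–04: 25.157, 417.763, 19.655.
For 2010: 23.510, 441.962, 20.541.
Standard weights: 0.24, 0.19, 0.57.
2000–04: 0.2400×25.157 + 0.1900×417.763 + 0.5700×19.655 = 96.6160 per 1000.
2010: 0.2400×23.510 + 0.1900×441.962 + 0.5700×20.541 = 101.3232 per 1000.
Difference = 96.6160 − 101.3232 = -4.7073.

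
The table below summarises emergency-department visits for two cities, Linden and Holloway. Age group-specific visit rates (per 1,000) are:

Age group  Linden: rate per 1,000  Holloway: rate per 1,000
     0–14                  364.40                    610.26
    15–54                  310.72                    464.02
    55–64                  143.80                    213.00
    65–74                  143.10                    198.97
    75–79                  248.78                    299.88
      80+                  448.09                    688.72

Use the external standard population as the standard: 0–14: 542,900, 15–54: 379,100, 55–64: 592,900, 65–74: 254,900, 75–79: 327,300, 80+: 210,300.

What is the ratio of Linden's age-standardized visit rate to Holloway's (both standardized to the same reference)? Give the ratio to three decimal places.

0.661

Standard total = 2,307,400; weights = 0.2353, 0.1643, 0.2570, 0.1105, 0.1418, 0.0911.
Linden: 0.2353×364.40 + 0.1643×310.72 + 0.2570×143.80 + 0.1105×143.10 + 0.1418×248.78 + 0.0911×448.09 = 265.6761 per 1,000.
Holloway: 0.2353×610.26 + 0.1643×464.02 + 0.2570×213.00 + 0.1105×198.97 + 0.1418×299.88 + 0.0911×688.72 = 401.8436 per 1,000.
Ratio = 265.6761 ÷ 401.8436 = 0.66114.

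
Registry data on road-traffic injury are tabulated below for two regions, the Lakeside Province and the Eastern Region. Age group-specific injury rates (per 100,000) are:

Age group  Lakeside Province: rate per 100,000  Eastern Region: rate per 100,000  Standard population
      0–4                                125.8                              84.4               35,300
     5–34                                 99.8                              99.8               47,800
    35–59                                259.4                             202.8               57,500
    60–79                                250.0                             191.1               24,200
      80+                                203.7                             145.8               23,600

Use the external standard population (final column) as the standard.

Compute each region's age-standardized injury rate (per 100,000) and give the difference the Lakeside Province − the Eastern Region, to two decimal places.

Standard total = 188,400; weights = 0.1874, 0.2537, 0.3052, 0.1285, 0.1253.
The Lakeside Province: 0.1874×125.8 + 0.2537×99.8 + 0.3052×259.4 + 0.1285×250.0 + 0.1253×203.7 = 185.6900 per 100,000.
The Eastern Region: 0.1874×84.4 + 0.2537×99.8 + 0.3052×202.8 + 0.1285×191.1 + 0.1253×145.8 = 145.8400 per 100,000.
Difference = 185.6900 − 145.8400 = 39.8500.

39.85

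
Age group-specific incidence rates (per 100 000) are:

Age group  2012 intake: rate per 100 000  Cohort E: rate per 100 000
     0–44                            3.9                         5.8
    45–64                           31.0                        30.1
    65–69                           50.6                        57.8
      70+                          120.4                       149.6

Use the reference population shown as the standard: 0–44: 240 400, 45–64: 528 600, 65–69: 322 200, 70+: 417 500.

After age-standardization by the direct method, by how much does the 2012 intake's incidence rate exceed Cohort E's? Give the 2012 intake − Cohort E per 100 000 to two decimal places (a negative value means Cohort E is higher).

Standard total = 1 508 700; weights = 0.1593, 0.3504, 0.2136, 0.2767.
The 2012 intake: 0.1593×3.9 + 0.3504×31.0 + 0.2136×50.6 + 0.2767×120.4 = 55.6071 per 100 000.
Cohort E: 0.1593×5.8 + 0.3504×30.1 + 0.2136×57.8 + 0.2767×149.6 = 65.2127 per 100 000.
Difference = 55.6071 − 65.2127 = -9.6055.

-9.61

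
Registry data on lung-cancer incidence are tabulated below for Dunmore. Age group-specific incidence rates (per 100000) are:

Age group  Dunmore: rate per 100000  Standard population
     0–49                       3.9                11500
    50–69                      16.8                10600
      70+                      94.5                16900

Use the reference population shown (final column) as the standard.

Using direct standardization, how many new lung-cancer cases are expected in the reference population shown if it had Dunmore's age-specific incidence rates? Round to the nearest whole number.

18

Expected new lung-cancer cases = Σ (standard pop × age-specific rate ÷ 100000)
= 11500×3.9/100000 + 10600×16.8/100000 + 16900×94.5/100000
= 0.45 + 1.78 + 15.97 = 18.20.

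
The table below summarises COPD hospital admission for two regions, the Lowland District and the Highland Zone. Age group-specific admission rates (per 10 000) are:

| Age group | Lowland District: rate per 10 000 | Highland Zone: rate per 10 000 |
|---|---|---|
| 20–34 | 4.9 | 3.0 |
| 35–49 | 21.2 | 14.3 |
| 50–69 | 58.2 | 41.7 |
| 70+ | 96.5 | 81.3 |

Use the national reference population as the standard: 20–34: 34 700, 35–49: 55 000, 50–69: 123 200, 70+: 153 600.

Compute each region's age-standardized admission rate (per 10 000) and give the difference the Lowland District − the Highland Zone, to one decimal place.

Standard total = 366 500; weights = 0.0947, 0.1501, 0.3362, 0.4191.
The Lowland District: 0.0947×4.9 + 0.1501×21.2 + 0.3362×58.2 + 0.4191×96.5 = 63.6526 per 10 000.
The Highland Zone: 0.0947×3.0 + 0.1501×14.3 + 0.3362×41.7 + 0.4191×81.3 = 50.5204 per 10 000.
Difference = 63.6526 − 50.5204 = 13.1322.

13.1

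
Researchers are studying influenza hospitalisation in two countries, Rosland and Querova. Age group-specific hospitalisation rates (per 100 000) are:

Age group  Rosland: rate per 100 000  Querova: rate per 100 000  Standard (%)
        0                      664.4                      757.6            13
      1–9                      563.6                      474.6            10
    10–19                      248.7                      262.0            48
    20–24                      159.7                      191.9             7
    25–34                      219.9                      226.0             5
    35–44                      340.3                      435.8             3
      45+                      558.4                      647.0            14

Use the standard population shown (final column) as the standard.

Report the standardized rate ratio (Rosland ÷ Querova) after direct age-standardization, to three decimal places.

Standard weights: 0.13, 0.10, 0.48, 0.07, 0.05, 0.03, 0.14.
Rosland: 0.1300×664.4 + 0.1000×563.6 + 0.4800×248.7 + 0.0700×159.7 + 0.0500×219.9 + 0.0300×340.3 + 0.1400×558.4 = 372.6670 per 100 000.
Querova: 0.1300×757.6 + 0.1000×474.6 + 0.4800×262.0 + 0.0700×191.9 + 0.0500×226.0 + 0.0300×435.8 + 0.1400×647.0 = 400.0950 per 100 000.
Ratio = 372.6670 ÷ 400.0950 = 0.93145.

0.931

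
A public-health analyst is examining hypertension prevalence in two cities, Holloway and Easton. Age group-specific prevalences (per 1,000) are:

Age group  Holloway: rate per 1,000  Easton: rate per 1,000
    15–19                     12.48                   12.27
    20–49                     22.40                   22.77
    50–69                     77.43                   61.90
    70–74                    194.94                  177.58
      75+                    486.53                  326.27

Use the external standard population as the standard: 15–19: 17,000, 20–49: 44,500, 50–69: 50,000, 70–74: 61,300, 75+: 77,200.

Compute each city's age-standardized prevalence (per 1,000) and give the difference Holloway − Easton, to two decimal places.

Standard total = 250,000; weights = 0.0680, 0.1780, 0.2000, 0.2452, 0.3088.
Holloway: 0.0680×12.48 + 0.1780×22.40 + 0.2000×77.43 + 0.2452×194.94 + 0.3088×486.53 = 218.3616 per 1,000.
Easton: 0.0680×12.27 + 0.1780×22.77 + 0.2000×61.90 + 0.2452×177.58 + 0.3088×326.27 = 161.5622 per 1,000.
Difference = 218.3616 − 161.5622 = 56.7994.

56.80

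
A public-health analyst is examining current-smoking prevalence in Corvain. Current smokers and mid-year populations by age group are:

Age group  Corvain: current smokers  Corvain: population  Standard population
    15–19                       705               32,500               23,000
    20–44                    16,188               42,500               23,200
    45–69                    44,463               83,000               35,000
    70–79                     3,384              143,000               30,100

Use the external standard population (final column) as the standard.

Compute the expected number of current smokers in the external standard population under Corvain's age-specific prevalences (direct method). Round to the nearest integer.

Age-specific rates per 1,000 for Corvain: 21.692, 380.894, 535.699, 23.664.
Expected current smokers = Σ (standard pop × age-specific rate ÷ 1,000)
= 23,000×21.692/1,000 + 23,200×380.894/1,000 + 35,000×535.699/1,000 + 30,100×23.664/1,000
= 498.92 + 8836.74 + 18749.46 + 712.30 = 28797.42.

28797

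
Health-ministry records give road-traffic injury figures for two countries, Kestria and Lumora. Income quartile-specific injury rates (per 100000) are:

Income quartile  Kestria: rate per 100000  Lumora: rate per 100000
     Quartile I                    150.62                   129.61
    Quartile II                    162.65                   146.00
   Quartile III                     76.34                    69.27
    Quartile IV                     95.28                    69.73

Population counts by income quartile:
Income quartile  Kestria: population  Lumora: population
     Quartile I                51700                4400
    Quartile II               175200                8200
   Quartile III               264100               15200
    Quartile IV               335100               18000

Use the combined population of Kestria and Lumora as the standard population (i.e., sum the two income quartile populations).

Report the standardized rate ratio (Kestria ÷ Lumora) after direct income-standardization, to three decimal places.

1.195

Combined standard total = 871900; weights = 0.0643, 0.2103, 0.3203, 0.4050.
Kestria: 0.0643×150.62 + 0.2103×162.65 + 0.3203×76.34 + 0.4050×95.28 = 106.9445 per 100000.
Lumora: 0.0643×129.61 + 0.2103×146.00 + 0.3203×69.27 + 0.4050×69.73 = 89.4785 per 100000.
Ratio = 106.9445 ÷ 89.4785 = 1.19520.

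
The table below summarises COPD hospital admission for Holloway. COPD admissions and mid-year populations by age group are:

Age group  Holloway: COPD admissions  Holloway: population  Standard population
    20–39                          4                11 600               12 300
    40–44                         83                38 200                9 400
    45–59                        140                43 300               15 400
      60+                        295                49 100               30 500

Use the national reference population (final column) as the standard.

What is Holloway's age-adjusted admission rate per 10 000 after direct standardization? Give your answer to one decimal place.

Age-specific rates per 10 000 for Holloway: 3.45, 21.73, 32.33, 60.08.
Standard total = 67 600; weights = 0.1820, 0.1391, 0.2278, 0.4512.
Standardized rate: 0.1820×3.45 + 0.1391×21.73 + 0.2278×32.33 + 0.4512×60.08 = 38.1222 per 10 000.

38.1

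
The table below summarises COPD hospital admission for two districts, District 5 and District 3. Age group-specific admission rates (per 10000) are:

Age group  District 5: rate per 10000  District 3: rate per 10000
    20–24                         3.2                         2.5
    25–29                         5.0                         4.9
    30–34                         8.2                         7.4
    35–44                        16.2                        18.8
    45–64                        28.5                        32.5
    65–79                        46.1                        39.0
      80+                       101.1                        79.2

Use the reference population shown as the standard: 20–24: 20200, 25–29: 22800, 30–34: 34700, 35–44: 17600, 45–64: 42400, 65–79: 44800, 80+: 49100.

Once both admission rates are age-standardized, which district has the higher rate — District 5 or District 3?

Standard total = 231600; weights = 0.0872, 0.0984, 0.1498, 0.0760, 0.1831, 0.1934, 0.2120.
District 5: 0.0872×3.2 + 0.0984×5.0 + 0.1498×8.2 + 0.0760×16.2 + 0.1831×28.5 + 0.1934×46.1 + 0.2120×101.1 = 38.7996 per 10000.
District 3: 0.0872×2.5 + 0.0984×4.9 + 0.1498×7.4 + 0.0760×18.8 + 0.1831×32.5 + 0.1934×39.0 + 0.2120×79.2 = 33.5225 per 10000.

District 5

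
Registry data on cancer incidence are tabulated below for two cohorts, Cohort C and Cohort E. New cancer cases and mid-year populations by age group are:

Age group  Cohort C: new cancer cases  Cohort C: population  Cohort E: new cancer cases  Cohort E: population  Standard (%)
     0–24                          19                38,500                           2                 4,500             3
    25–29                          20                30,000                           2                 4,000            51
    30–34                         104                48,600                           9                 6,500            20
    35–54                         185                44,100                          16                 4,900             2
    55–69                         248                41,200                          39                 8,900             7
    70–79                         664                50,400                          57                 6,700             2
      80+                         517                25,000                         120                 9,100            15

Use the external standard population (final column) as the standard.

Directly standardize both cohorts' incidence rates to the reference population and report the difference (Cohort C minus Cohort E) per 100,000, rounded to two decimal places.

Age-specific rates per 100,000 for Cohort C: 49.35, 66.67, 213.99, 419.50, 601.94, 1317.46, 2068.00.
For Cohort E: 44.44, 50.00, 138.46, 326.53, 438.20, 850.75, 1318.68.
Standard weights: 0.03, 0.51, 0.20, 0.02, 0.07, 0.02, 0.15.
Cohort C: 0.0300×49.35 + 0.5100×66.67 + 0.2000×213.99 + 0.0200×419.50 + 0.0700×601.94 + 0.0200×1317.46 + 0.1500×2068.00 = 465.3540 per 100,000.
Cohort E: 0.0300×44.44 + 0.5100×50.00 + 0.2000×138.46 + 0.0200×326.53 + 0.0700×438.20 + 0.0200×850.75 + 0.1500×1318.68 = 306.5475 per 100,000.
Difference = 465.3540 − 306.5475 = 158.8065.

158.81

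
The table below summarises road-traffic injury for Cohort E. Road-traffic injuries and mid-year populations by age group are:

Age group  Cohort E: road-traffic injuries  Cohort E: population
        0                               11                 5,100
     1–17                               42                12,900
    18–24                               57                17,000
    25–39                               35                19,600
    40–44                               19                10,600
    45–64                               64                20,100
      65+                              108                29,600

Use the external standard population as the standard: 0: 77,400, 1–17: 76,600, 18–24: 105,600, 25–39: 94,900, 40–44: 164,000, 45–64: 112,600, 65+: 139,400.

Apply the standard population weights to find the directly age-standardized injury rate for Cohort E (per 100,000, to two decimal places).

272.68

Age-specific rates per 100,000 for Cohort E: 215.69, 325.58, 335.29, 178.57, 179.25, 318.41, 364.86.
Standard total = 770,500; weights = 0.1005, 0.0994, 0.1371, 0.1232, 0.2128, 0.1461, 0.1809.
Standardized rate: 0.1005×215.69 + 0.0994×325.58 + 0.1371×335.29 + 0.1232×178.57 + 0.2128×179.25 + 0.1461×318.41 + 0.1809×364.86 = 272.6778 per 100,000.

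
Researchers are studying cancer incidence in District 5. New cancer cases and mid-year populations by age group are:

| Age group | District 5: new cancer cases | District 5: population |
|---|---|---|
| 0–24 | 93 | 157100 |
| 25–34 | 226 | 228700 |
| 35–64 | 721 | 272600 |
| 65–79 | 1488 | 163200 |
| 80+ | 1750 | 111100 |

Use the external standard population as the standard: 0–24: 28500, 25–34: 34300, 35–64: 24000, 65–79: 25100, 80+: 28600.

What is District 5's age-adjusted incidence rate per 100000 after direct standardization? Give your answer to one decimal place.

564.8

Age-specific rates per 100000 for District 5: 59.20, 98.82, 264.49, 911.76, 1575.16.
Standard total = 140500; weights = 0.2028, 0.2441, 0.1708, 0.1786, 0.2036.
Standardized rate: 0.2028×59.20 + 0.2441×98.82 + 0.1708×264.49 + 0.1786×911.76 + 0.2036×1575.16 = 564.8342 per 100000.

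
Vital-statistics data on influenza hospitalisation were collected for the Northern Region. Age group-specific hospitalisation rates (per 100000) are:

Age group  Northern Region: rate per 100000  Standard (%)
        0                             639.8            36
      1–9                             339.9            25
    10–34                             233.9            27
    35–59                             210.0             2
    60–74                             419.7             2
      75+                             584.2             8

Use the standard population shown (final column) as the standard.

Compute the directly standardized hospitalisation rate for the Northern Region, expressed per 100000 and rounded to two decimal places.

Standard weights: 0.36, 0.25, 0.27, 0.02, 0.02, 0.08.
Standardized rate: 0.3600×639.8 + 0.2500×339.9 + 0.2700×233.9 + 0.0200×210.0 + 0.0200×419.7 + 0.0800×584.2 = 437.7860 per 100000.

437.79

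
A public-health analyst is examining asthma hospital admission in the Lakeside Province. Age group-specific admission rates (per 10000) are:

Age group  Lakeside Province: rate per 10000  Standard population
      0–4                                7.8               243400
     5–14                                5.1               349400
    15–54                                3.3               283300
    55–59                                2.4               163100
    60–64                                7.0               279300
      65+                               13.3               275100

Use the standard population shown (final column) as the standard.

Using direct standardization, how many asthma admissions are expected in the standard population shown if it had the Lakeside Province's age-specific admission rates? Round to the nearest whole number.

1062

Expected asthma admissions = Σ (standard pop × age-specific rate ÷ 10000)
= 243400×7.8/10000 + 349400×5.1/10000 + 283300×3.3/10000 + 163100×2.4/10000 + 279300×7.0/10000 + 275100×13.3/10000
= 189.85 + 178.19 + 93.49 + 39.14 + 195.51 + 365.88 = 1062.07.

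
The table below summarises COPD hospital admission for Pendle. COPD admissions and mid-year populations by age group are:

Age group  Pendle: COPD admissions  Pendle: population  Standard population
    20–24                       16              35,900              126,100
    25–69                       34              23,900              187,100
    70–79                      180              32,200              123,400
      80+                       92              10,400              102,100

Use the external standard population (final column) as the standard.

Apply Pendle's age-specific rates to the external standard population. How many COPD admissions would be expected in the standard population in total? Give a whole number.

Age-specific rates per 10,000 for Pendle: 4.46, 14.23, 55.90, 88.46.
Expected COPD admissions = Σ (standard pop × age-specific rate ÷ 10,000)
= 126,100×4.46/10,000 + 187,100×14.23/10,000 + 123,400×55.90/10,000 + 102,100×88.46/10,000
= 56.20 + 266.17 + 689.81 + 903.19 = 1915.37.

1915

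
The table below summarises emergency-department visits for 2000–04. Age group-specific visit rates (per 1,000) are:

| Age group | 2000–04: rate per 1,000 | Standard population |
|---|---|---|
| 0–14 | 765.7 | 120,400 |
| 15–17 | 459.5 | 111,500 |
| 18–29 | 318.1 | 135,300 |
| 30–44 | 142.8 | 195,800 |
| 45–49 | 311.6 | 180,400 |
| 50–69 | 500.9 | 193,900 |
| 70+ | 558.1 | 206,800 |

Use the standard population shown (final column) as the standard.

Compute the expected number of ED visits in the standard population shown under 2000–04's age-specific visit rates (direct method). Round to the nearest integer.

Expected ED visits = Σ (standard pop × age-specific rate ÷ 1,000)
= 120,400×765.7/1,000 + 111,500×459.5/1,000 + 135,300×318.1/1,000 + 195,800×142.8/1,000 + 180,400×311.6/1,000 + 193,900×500.9/1,000 + 206,800×558.1/1,000
= 92190.28 + 51234.25 + 43038.93 + 27960.24 + 56212.64 + 97124.51 + 115415.08 = 483175.93.

483176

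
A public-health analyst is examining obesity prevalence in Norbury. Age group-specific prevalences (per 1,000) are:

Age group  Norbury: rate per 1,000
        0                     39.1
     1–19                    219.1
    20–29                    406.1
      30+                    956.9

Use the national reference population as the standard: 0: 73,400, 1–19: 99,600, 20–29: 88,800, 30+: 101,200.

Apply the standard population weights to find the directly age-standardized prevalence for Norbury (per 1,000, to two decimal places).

Standard total = 363,000; weights = 0.2022, 0.2744, 0.2446, 0.2788.
Standardized rate: 0.2022×39.1 + 0.2744×219.1 + 0.2446×406.1 + 0.2788×956.9 = 434.1385 per 1,000.

434.14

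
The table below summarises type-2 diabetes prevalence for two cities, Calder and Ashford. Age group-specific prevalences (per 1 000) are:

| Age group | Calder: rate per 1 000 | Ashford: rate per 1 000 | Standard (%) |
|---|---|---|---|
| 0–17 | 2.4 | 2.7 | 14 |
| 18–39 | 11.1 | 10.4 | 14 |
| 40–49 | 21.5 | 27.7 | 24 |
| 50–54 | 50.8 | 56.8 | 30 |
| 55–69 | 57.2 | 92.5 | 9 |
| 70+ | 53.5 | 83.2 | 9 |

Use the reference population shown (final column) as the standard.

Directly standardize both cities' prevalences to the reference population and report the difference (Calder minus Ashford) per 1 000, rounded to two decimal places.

Standard weights: 0.14, 0.14, 0.24, 0.30, 0.09, 0.09.
Calder: 0.1400×2.4 + 0.1400×11.1 + 0.2400×21.5 + 0.3000×50.8 + 0.0900×57.2 + 0.0900×53.5 = 32.2530 per 1 000.
Ashford: 0.1400×2.7 + 0.1400×10.4 + 0.2400×27.7 + 0.3000×56.8 + 0.0900×92.5 + 0.0900×83.2 = 41.3350 per 1 000.
Difference = 32.2530 − 41.3350 = -9.0820.

-9.08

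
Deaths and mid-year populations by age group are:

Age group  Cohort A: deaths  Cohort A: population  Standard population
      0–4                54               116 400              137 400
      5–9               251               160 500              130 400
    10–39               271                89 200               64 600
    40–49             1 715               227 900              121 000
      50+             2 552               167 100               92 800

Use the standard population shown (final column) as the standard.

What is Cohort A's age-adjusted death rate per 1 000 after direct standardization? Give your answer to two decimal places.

5.11

Age-specific rates per 1 000 for Cohort A: 0.464, 1.564, 3.038, 7.525, 15.272.
Standard total = 546 200; weights = 0.2516, 0.2387, 0.1183, 0.2215, 0.1699.
Standardized rate: 0.2516×0.464 + 0.2387×1.564 + 0.1183×3.038 + 0.2215×7.525 + 0.1699×15.272 = 5.1112 per 1 000.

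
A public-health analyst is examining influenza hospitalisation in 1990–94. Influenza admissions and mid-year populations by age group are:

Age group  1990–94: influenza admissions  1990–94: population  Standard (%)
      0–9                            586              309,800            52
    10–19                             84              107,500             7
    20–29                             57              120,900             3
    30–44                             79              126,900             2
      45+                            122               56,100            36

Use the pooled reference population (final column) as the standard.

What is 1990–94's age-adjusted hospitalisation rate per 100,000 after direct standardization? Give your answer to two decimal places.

184.78

Age-specific rates per 100,000 for 1990–94: 189.15, 78.14, 47.15, 62.25, 217.47.
Standard weights: 0.52, 0.07, 0.03, 0.02, 0.36.
Standardized rate: 0.5200×189.15 + 0.0700×78.14 + 0.0300×47.15 + 0.0200×62.25 + 0.3600×217.47 = 184.7782 per 100,000.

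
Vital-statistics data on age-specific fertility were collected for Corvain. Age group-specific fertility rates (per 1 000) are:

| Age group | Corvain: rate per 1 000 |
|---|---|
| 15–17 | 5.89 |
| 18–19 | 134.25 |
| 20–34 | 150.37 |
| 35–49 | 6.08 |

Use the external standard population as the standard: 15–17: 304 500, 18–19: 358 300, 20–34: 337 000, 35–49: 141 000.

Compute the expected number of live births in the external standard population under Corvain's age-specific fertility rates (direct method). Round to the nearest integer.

101427

Expected live births = Σ (standard pop × age-specific rate ÷ 1 000)
= 304 500×5.89/1 000 + 358 300×134.25/1 000 + 337 000×150.37/1 000 + 141 000×6.08/1 000
= 1793.51 + 48101.78 + 50674.69 + 857.28 = 101427.25.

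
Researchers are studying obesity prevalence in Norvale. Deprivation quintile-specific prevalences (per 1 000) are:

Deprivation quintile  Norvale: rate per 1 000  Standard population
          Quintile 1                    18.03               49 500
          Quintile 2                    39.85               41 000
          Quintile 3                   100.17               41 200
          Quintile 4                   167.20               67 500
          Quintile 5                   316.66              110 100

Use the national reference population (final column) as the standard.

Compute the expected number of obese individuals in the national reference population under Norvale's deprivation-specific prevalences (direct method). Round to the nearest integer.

52804

Expected obese individuals = Σ (standard pop × deprivation-specific rate ÷ 1 000)
= 49 500×18.03/1 000 + 41 000×39.85/1 000 + 41 200×100.17/1 000 + 67 500×167.20/1 000 + 110 100×316.66/1 000
= 892.49 + 1633.85 + 4127.00 + 11286.00 + 34864.27 = 52803.61.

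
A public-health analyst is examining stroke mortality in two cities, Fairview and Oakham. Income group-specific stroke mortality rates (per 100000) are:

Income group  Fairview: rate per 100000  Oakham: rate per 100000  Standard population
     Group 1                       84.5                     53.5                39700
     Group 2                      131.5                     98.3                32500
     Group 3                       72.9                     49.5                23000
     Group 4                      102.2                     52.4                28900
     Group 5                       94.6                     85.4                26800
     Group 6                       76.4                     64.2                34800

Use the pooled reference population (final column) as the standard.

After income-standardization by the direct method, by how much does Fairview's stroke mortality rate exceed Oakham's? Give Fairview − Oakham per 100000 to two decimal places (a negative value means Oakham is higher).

Standard total = 185700; weights = 0.2138, 0.1750, 0.1239, 0.1556, 0.1443, 0.1874.
Fairview: 0.2138×84.5 + 0.1750×131.5 + 0.1239×72.9 + 0.1556×102.2 + 0.1443×94.6 + 0.1874×76.4 = 93.9832 per 100000.
Oakham: 0.2138×53.5 + 0.1750×98.3 + 0.1239×49.5 + 0.1556×52.4 + 0.1443×85.4 + 0.1874×64.2 = 67.2829 per 100000.
Difference = 93.9832 − 67.2829 = 26.7003.

26.70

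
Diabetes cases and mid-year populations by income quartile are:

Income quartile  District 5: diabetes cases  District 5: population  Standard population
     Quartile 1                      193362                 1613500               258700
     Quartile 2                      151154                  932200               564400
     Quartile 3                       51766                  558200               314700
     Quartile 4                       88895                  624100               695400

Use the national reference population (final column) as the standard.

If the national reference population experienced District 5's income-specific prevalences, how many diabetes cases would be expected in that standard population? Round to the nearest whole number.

250754

Income-specific rates per 1000 for District 5: 119.840, 162.148, 92.737, 142.437.
Expected diabetes cases = Σ (standard pop × income-specific rate ÷ 1000)
= 258700×119.840/1000 + 564400×162.148/1000 + 314700×92.737/1000 + 695400×142.437/1000
= 31002.63 + 91516.11 + 29184.45 + 99050.77 = 250753.96.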